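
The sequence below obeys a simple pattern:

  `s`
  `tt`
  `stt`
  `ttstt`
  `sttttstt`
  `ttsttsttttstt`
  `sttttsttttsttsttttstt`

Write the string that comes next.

Each term (from the third on) is the two preceding terms concatenated in order: term 3 = s·tt = stt.
So term 8 is ttsttsttttstt·sttttsttttsttsttttstt.

ttsttsttttsttsttttsttttsttsttttstt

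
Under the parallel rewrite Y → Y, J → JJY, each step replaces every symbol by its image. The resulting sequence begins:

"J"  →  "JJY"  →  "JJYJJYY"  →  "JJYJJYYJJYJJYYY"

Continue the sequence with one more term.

Rewriting the 15 symbols of JJYJJYYJJYJJYYY one by one yields JJY JJY Y JJY JJY Y Y JJY JJY Y JJY JJY Y Y Y; concatenated:

JJYJJYYJJYJJYYYJJYJJYYJJYJJYYYY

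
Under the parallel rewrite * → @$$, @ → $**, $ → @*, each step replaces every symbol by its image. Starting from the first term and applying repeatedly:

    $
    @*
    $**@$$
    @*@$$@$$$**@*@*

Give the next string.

$**@$$$**@*@*$**@*@*@*@$$@$$$**@$$$**@$$

Replace each of the 15 characters of @*@$$@$$$**@*@* in place — $** @$$ $** @* @* $** @* @* @* @$$ @$$ $** @$$ $** @$$ — and concatenate.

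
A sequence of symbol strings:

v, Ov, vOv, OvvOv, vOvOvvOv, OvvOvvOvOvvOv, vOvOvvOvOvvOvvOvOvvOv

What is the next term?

OvvOvvOvOvvOvvOvOvvOvOvvOvvOvOvvOv

From term 3 onward, concatenate the second-to-last term with the last: v·Ov = vOv, Ov·vOv = OvvOv, …
Continuing: OvvOvvOvOvvOv · vOvOvvOvOvvOvvOvOvvOv gives term 8.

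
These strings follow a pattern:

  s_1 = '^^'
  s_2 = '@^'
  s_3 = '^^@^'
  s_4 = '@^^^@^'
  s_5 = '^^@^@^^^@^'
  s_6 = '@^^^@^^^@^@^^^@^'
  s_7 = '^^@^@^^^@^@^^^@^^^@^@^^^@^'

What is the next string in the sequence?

Each term (from the third on) is the two preceding terms concatenated in order: term 3 = ^^·@^ = ^^@^.
So term 8 is @^^^@^^^@^@^^^@^·^^@^@^^^@^@^^^@^^^@^@^^^@^.

@^^^@^^^@^@^^^@^^^@^@^^^@^@^^^@^^^@^@^^^@^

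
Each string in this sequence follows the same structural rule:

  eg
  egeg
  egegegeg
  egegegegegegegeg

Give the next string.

egegegegegegegegegegegegegegegeg

s(k+1) = s(k)·s(k) — each term doubles the last.
So the next term is two copies of egegegegegegegeg.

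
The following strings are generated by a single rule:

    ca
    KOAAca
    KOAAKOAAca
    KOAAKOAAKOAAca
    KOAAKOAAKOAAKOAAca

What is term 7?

KOAAKOAAKOAAKOAAKOAAKOAAca

Every step adds KOAA at the front: s(k+1) = KOAA·s(k).
From KOAAKOAAKOAAKOAAca, 2 further steps: KOAAKOAAKOAAKOAAca → KOAAKOAAKOAAKOAAKOAAca → (answer).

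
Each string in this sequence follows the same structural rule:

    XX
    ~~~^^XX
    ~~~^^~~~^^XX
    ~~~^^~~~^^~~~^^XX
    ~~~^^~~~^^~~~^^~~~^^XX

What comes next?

Each term is the previous one with ~~~^^ prepended.
Applying this once more to ~~~^^~~~^^~~~^^~~~^^XX:

~~~^^~~~^^~~~^^~~~^^~~~^^XX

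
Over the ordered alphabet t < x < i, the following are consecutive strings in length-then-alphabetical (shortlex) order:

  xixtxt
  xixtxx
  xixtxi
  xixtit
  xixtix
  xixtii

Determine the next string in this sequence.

xixxtt

Treat xixtii as a base-3 numeral over the given alphabet and add one, carrying through any trailing i's.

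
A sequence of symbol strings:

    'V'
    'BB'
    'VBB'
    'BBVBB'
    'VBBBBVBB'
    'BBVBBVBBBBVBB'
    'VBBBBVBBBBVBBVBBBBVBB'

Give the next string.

From term 3 onward, concatenate the second-to-last term with the last: V·BB = VBB, BB·VBB = BBVBB, …
The next term joins BBVBBVBBBBVBB and VBBBBVBBBBVBBVBBBBVBB.

BBVBBVBBBBVBBVBBBBVBBBBVBBVBBBBVBB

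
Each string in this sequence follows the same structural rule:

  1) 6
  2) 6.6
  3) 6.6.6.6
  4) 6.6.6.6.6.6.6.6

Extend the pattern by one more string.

6.6.6.6.6.6.6.6.6.6.6.6.6.6.6.6

Each string is two copies of the previous one joined by '.'.
One more doubling of 6.6.6.6.6.6.6.6 gives the answer.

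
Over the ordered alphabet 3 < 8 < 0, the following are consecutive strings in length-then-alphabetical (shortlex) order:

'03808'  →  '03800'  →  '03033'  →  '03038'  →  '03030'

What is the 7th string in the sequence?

03088

Advancing 2 positions from 03030 through 03030 → 03083 reaches term 7.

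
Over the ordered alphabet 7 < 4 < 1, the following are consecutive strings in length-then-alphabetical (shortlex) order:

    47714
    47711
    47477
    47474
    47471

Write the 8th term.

Stepping forward 3 times from 47471: 47471 → 47447 → 47444, then the target.

47441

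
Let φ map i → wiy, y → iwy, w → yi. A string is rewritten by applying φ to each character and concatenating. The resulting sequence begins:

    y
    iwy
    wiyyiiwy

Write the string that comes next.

Apply φ to wiyyiiwy symbol by symbol: w→yi, i→wiy, y→iwy, y→iwy, i→wiy, i→wiy, w→yi, y→iwy; joined: yi wiy iwy iwy wiy wiy yi iwy.

yiwiyiwyiwywiywiyyiiwy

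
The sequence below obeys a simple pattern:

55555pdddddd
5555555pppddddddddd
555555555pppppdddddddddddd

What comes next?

55555555555pppppppddddddddddddddd

Each string has the form 5^{2n+3} p^{2n-1} d^{3n+3} (n = 1, 2, …).
Setting n = 4 gives 11, 7, 15 characters in each block.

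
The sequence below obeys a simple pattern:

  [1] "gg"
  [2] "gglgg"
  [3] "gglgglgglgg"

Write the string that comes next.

gglgglgglgglgglgglgglgg

Each string is two copies of the previous one joined by 'l'.
One more doubling of gglgglgglgg gives the answer.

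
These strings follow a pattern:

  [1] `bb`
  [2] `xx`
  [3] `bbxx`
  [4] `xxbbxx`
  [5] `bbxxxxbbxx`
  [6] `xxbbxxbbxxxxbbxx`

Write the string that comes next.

bbxxxxbbxxxxbbxxbbxxxxbbxx

Each term (from the third on) is the two preceding terms concatenated in order: term 3 = bb·xx = bbxx.
Continuing: bbxxxxbbxx · xxbbxxbbxxxxbbxx gives term 7.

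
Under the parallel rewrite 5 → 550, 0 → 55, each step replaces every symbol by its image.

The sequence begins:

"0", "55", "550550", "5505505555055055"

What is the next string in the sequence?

Replace each of the 16 characters of 5505505555055055 in place — 550 550 55 550 550 55 550 550 550 550 55 550 550 55 550 550 — and concatenate.

55055055550550555505505505505555055055550550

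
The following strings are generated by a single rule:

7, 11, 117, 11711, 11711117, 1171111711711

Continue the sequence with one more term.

117111171171111711117

Each term (from the third on) is the previous term followed by the one before it: term 3 = 11·7 = 117.
So term 7 is 1171111711711·11711117.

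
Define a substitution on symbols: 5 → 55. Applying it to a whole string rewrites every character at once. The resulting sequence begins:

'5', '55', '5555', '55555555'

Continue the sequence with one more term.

Rewriting each symbol of 55555555: 5→55, 5→55, 5→55, 5→55, 5→55, 5→55, 5→55, 5→55, which concatenates to 55 55 55 55 55 55 55 55.

5555555555555555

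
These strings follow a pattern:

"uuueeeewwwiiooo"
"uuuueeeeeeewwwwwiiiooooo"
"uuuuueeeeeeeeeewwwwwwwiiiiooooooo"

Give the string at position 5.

uuuuuuueeeeeeeeeeeeeeeewwwwwwwwwwwiiiiiiooooooooooo

Each string has the form u^{n+2} e^{3n+1} w^{2n+1} i^{n+1} o^{2n+1} (n = 1, 2, …).
Setting n = 5 gives 7, 16, 11, 6, 11 characters in each block.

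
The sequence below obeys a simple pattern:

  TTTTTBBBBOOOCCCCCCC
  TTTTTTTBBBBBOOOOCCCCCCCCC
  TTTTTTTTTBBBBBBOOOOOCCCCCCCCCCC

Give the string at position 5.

The n-th term is 2n-1 T's then n+1 B's then n O's then 2n+1 C's, where the shown terms are n = 3, 4, 5.
For term 5, n = 7, so the run lengths are 13, 8, 7, 15.

TTTTTTTTTTTTTBBBBBBBBOOOOOOOCCCCCCCCCCCCCCC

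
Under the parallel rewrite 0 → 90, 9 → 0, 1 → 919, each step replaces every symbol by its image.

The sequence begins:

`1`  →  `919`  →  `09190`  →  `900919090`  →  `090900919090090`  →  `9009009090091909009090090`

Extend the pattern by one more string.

09090090900900909009190900909009009090090

φ(9009009090091909009090090) expands symbol-by-symbol to 0 90 90 0 90 90 0 90 0 90 90 0 919 0 90 0 90 90 0 90 0 90 90 0 90; joining the 25 pieces gives the next term.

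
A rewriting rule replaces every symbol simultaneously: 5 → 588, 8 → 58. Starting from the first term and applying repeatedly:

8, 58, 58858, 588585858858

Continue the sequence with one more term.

Rewriting each symbol of 588585858858: 5→588, 8→58, 8→58, 5→588, 8→58, 5→588, 8→58, 5→588, 8→58, 8→58, 5→588, 8→58, which concatenates to 588 58 58 588 58 588 58 588 58 58 588 58.

58858585885858858588585858858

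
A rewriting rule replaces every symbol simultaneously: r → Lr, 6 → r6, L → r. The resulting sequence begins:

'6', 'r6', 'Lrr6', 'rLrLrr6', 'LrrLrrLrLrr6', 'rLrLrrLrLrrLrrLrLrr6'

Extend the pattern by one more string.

LrrLrrLrLrrLrrLrLrrLrLrrLrrLrLrr6

Replace each of the 20 characters of rLrLrrLrLrrLrrLrLrr6 in place — Lr r Lr r Lr Lr r Lr r Lr Lr r Lr Lr r Lr r Lr Lr r6 — and concatenate.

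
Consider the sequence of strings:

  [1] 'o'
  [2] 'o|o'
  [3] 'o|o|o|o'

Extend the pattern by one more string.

Each string is two copies of the previous one joined by '|'.
Doubling o|o|o|o with '|' between the halves:

o|o|o|o|o|o|o|o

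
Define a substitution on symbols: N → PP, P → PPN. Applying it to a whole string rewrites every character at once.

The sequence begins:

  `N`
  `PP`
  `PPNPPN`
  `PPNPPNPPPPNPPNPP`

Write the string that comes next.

Rewriting the 16 symbols of PPNPPNPPPPNPPNPP one by one yields PPN PPN PP PPN PPN PP PPN PPN PPN PPN PP PPN PPN PP PPN PPN; concatenated:

PPNPPNPPPPNPPNPPPPNPPNPPNPPNPPPPNPPNPPPPNPPN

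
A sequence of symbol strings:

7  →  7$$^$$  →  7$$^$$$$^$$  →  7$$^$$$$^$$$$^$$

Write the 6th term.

7$$^$$$$^$$$$^$$$$^$$$$^$$

The strings grow by a fixed suffix $$^$$ each time.
From 7$$^$$$$^$$$$^$$, 2 further steps: 7$$^$$$$^$$$$^$$ → 7$$^$$$$^$$$$^$$$$^$$ → (answer).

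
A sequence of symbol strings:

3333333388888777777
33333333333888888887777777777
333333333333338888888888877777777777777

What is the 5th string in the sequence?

33333333333333333333888888888888888887777777777777777777777

Reading off run lengths: 3 runs 8, 11, 14; 8 runs 5, 8, 11; 7 runs 6, 10, 14 — each is linear in n, where the shown terms are n = 2, 3, 4.
At n = 6 the blocks have lengths 20, 17, 22.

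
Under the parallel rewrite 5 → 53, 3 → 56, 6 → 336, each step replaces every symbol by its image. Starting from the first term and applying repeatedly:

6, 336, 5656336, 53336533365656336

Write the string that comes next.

Replace each of the 17 characters of 53336533365656336 in place — 53 56 56 56 336 53 56 56 56 336 53 336 53 336 56 56 336 — and concatenate.

535656563365356565633653336533365656336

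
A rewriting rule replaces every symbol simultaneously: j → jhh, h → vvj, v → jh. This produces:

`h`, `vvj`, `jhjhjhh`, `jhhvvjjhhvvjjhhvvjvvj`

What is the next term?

Rewriting the 21 symbols of jhhvvjjhhvvjjhhvvjvvj one by one yields jhh vvj vvj jh jh jhh jhh vvj vvj jh jh jhh jhh vvj vvj jh jh jhh jh jh jhh; concatenated:

jhhvvjvvjjhjhjhhjhhvvjvvjjhjhjhhjhhvvjvvjjhjhjhhjhjhjhh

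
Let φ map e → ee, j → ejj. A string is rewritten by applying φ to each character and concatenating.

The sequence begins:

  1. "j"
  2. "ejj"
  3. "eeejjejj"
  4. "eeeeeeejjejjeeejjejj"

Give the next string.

Applying the rule to each of the 20 symbols of eeeeeeejjejjeeejjejj gives the pieces ee ee ee ee ee ee ee ejj ejj ee ejj ejj ee ee ee ejj ejj ee ejj ejj, which concatenate to the answer.

eeeeeeeeeeeeeeejjejjeeejjejjeeeeeeejjejjeeejjejj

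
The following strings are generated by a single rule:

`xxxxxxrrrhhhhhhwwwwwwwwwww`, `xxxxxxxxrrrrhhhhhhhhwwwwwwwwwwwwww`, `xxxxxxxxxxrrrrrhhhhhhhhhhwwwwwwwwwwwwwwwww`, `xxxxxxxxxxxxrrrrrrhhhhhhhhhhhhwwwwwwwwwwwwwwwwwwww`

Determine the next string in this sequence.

xxxxxxxxxxxxxxrrrrrrrhhhhhhhhhhhhhhwwwwwwwwwwwwwwwwwwwwwww

Term n consists of 2n x's, followed by n r's, followed by 2n h's, followed by 3n+2 w's, where the shown terms are n = 3, 4, 5, 6.
At n = 7 the blocks have lengths 14, 7, 14, 23.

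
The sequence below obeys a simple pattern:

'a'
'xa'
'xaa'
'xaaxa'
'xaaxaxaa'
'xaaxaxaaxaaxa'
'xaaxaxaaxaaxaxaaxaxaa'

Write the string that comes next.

xaaxaxaaxaaxaxaaxaxaaxaaxaxaaxaaxa

Each term (from the third on) is the previous term followed by the one before it: term 3 = xa·a = xaa.
Continuing: xaaxaxaaxaaxaxaaxaxaa · xaaxaxaaxaaxa gives term 8.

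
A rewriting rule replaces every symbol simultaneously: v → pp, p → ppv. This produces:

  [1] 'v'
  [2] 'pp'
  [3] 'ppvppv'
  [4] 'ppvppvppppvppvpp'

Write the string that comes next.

φ(ppvppvppppvppvpp) expands symbol-by-symbol to ppv ppv pp ppv ppv pp ppv ppv ppv ppv pp ppv ppv pp ppv ppv; joining the 16 pieces gives the next term.

ppvppvppppvppvppppvppvppvppvppppvppvppppvppv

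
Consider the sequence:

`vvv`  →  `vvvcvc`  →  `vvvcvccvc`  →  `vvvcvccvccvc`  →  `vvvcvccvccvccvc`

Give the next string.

Every step adds cvc to the end: s(k+1) = s(k)·cvc.
Applying this once more to vvvcvccvccvccvc:

vvvcvccvccvccvccvc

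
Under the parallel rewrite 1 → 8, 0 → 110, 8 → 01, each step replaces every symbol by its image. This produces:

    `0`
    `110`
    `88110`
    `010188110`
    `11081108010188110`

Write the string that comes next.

8811001881100111081108010188110

φ(11081108010188110) expands symbol-by-symbol to 8 8 110 01 8 8 110 01 110 8 110 8 01 01 8 8 110; joining the 17 pieces gives the next term.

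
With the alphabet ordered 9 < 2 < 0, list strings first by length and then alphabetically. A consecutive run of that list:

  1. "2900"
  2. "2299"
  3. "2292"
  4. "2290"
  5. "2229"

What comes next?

2222

Treat 2229 as a base-3 numeral over the given alphabet and add one, carrying through any trailing 0's.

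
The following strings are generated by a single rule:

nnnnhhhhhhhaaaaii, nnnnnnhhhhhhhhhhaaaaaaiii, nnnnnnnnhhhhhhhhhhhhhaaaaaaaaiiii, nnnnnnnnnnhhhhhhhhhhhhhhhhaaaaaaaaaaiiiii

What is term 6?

Each string has the form n^{2n} h^{3n+1} a^{2n} i^{n}, where the shown terms are n = 2, 3, 4, 5.
At n = 7 the blocks have lengths 14, 22, 14, 7.

nnnnnnnnnnnnnnhhhhhhhhhhhhhhhhhhhhhhaaaaaaaaaaaaaaiiiiiii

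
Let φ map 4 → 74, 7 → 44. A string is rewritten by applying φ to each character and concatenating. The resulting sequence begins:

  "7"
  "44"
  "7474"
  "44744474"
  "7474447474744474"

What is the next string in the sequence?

Rewriting the 16 symbols of 7474447474744474 one by one yields 44 74 44 74 74 74 44 74 44 74 44 74 74 74 44 74; concatenated:

44744474747444744474447474744474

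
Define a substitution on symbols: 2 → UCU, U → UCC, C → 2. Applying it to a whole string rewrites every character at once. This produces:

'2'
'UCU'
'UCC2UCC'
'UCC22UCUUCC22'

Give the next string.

UCC22UCUUCUUCC2UCCUCC22UCUUCU

Replace each of the 13 characters of UCC22UCUUCC22 in place — UCC 2 2 UCU UCU UCC 2 UCC UCC 2 2 UCU UCU — and concatenate.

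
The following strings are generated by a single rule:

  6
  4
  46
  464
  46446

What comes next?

Each term (from the third on) is the previous term followed by the one before it: term 3 = 4·6 = 46.
The next term joins 46446 and 464.

46446464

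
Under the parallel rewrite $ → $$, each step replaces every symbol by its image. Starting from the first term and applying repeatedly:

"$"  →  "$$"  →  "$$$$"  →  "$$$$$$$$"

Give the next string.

$$$$$$$$$$$$$$$$

Rewriting each symbol of $$$$$$$$: $→$$, $→$$, $→$$, $→$$, $→$$, $→$$, $→$$, $→$$, which concatenates to $$ $$ $$ $$ $$ $$ $$ $$.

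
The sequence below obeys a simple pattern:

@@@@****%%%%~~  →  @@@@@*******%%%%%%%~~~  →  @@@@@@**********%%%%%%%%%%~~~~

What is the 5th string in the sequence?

@@@@@@@@****************%%%%%%%%%%%%%%%%~~~~~~

Term n consists of n+3 @'s, followed by 3n+1 *'s, followed by 3n+1 %'s, followed by n+1 ~'s (n = 1, 2, …).
Setting n = 5 gives 8, 16, 16, 6 characters in each block.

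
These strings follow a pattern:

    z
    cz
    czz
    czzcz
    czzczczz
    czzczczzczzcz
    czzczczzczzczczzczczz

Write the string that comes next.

From term 3 onward, concatenate the last term with the second-to-last: cz·z = czz, czz·cz = czzcz, …
The next term joins czzczczzczzczczzczczz and czzczczzczzcz.

czzczczzczzczczzczczzczzczczzczzcz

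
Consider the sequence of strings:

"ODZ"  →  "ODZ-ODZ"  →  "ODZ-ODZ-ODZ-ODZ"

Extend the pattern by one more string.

Each string is two copies of the previous one joined by '-'.
Doubling ODZ-ODZ-ODZ-ODZ with '-' between the halves:

ODZ-ODZ-ODZ-ODZ-ODZ-ODZ-ODZ-ODZ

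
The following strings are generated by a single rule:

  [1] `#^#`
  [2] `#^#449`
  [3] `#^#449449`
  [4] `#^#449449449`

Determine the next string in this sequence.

#^#449449449449

Each term is the previous one with 449 appended.
So the next term is #^#449449449·449.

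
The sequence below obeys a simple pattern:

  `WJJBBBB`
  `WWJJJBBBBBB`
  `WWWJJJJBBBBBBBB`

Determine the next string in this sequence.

WWWWJJJJJBBBBBBBBBB

Each string has the form W^{n-1} J^{n} B^{2n}, where the shown terms are n = 2, 3, 4.
At n = 5 the blocks have lengths 4, 5, 10.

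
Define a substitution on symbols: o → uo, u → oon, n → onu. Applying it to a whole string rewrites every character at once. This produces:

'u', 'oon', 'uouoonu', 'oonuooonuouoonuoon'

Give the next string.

φ(oonuooonuouoonuoon) expands symbol-by-symbol to uo uo onu oon uo uo uo onu oon uo oon uo uo onu oon uo uo onu; joining the 18 pieces gives the next term.

uouoonuoonuououoonuoonuooonuouoonuoonuouoonu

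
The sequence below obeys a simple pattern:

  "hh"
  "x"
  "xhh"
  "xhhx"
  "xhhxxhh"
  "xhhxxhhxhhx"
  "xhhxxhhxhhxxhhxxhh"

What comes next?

Each term (from the third on) is the previous term followed by the one before it: term 3 = x·hh = xhh.
The next term joins xhhxxhhxhhxxhhxxhh and xhhxxhhxhhx.

xhhxxhhxhhxxhhxxhhxhhxxhhxhhx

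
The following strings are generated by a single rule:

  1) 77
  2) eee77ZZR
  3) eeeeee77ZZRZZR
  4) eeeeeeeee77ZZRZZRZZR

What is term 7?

eeeeeeeeeeeeeeeeee77ZZRZZRZZRZZRZZRZZR

s(k+1) = eee·s(k)·ZZR, so each term gains eee as a prefix and ZZR as a suffix.
From eeeeeeeee77ZZRZZRZZR, 3 further steps: eeeeeeeee77ZZRZZRZZR → eeeeeeeeeeee77ZZRZZRZZRZZR → eeeeeeeeeeeeeee77ZZRZZRZZRZZRZZR → (answer).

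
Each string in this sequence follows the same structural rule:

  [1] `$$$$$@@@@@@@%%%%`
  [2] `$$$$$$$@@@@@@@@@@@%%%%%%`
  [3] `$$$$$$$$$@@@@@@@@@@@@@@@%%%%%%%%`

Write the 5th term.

Each string has the form $^{2n+1} @^{4n-1} %^{2n}, where the shown terms are n = 2, 3, 4.
At n = 6 the blocks have lengths 13, 23, 12.

$$$$$$$$$$$$$@@@@@@@@@@@@@@@@@@@@@@@%%%%%%%%%%%%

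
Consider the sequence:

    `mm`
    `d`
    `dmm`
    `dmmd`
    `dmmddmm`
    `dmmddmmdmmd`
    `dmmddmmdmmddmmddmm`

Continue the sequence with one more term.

This is a Fibonacci-style word recurrence s(k) = s(k−1)·s(k−2): e.g. d·mm = dmm.
The next term joins dmmddmmdmmddmmddmm and dmmddmmdmmd.

dmmddmmdmmddmmddmmdmmddmmdmmd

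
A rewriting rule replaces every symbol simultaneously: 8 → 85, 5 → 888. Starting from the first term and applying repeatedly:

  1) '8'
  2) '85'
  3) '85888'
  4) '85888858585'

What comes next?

Apply φ to 85888858585 symbol by symbol: 8→85, 5→888, 8→85, 8→85, 8→85, 8→85, 5→888, 8→85, 5→888, 8→85, 5→888; joined: 85 888 85 85 85 85 888 85 888 85 888.

85888858585858888588885888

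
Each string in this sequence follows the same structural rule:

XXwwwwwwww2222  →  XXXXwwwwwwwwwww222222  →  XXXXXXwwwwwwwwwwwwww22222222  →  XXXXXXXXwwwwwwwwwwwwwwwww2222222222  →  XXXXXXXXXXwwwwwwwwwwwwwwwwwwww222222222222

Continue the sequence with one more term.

Each string has the form X^{2n-2} w^{3n+2} 2^{2n}, where the shown terms are n = 2, 3, 4, 5, 6.
Setting n = 7 gives 12, 23, 14 characters in each block.

XXXXXXXXXXXXwwwwwwwwwwwwwwwwwwwwwww22222222222222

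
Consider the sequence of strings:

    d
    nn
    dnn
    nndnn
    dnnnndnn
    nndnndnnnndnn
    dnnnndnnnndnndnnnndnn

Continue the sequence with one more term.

nndnndnnnndnndnnnndnnnndnndnnnndnn

Each term (from the third on) is the two preceding terms concatenated in order: term 3 = d·nn = dnn.
So term 8 is nndnndnnnndnn·dnnnndnnnndnndnnnndnn.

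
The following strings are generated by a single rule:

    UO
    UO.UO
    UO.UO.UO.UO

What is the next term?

Every step duplicates the string with '.' between the halves.
So the next term is two copies of UO.UO.UO.UO with '.' between the halves.

UO.UO.UO.UO.UO.UO.UO.UO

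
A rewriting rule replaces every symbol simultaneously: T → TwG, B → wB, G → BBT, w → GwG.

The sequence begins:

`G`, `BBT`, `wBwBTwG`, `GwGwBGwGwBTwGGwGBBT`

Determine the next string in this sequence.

φ(GwGwBGwGwBTwGGwGBBT) expands symbol-by-symbol to BBT GwG BBT GwG wB BBT GwG BBT GwG wB TwG GwG BBT BBT GwG BBT wB wB TwG; joining the 19 pieces gives the next term.

BBTGwGBBTGwGwBBBTGwGBBTGwGwBTwGGwGBBTBBTGwGBBTwBwBTwG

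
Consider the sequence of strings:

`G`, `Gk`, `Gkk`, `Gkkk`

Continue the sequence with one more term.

The strings grow by a fixed suffix k each time.
One more step from Gkkk gives the answer.

Gkkkk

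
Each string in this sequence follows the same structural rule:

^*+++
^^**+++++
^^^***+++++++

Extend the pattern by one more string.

Each string has the form ^^{n} *^{n} +^{2n+1} (n = 1, 2, …).
At n = 4 the blocks have lengths 4, 4, 9.

^^^^****+++++++++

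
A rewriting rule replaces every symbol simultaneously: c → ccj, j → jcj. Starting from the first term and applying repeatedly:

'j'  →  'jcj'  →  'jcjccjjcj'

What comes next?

Apply φ to jcjccjjcj symbol by symbol: j→jcj, c→ccj, j→jcj, c→ccj, c→ccj, j→jcj, j→jcj, c→ccj, j→jcj; joined: jcj ccj jcj ccj ccj jcj jcj ccj jcj.

jcjccjjcjccjccjjcjjcjccjjcj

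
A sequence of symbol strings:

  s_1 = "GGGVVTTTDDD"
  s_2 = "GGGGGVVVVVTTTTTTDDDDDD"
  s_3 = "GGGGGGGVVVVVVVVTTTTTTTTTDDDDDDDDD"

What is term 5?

Each string has the form G^{2n+1} V^{3n-1} T^{3n} D^{3n} (n = 1, 2, …).
Setting n = 5 gives 11, 14, 15, 15 characters in each block.

GGGGGGGGGGGVVVVVVVVVVVVVVTTTTTTTTTTTTTTTDDDDDDDDDDDDDDD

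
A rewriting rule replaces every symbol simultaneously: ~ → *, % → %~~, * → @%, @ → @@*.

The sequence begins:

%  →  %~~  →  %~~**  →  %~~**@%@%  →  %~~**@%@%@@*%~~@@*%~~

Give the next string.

%~~**@%@%@@*%~~@@*%~~@@*@@*@%%~~**@@*@@*@%%~~**

Replace each of the 21 characters of %~~**@%@%@@*%~~@@*%~~ in place — %~~ * * @% @% @@* %~~ @@* %~~ @@* @@* @% %~~ * * @@* @@* @% %~~ * * — and concatenate.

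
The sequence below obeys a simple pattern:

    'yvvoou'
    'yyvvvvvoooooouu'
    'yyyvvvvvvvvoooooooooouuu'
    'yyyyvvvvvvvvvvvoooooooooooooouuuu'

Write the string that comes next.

yyyyyvvvvvvvvvvvvvvoooooooooooooooooouuuuu

Reading off run lengths: y runs 1, 2, 3, 4; v runs 2, 5, 8, 11; o runs 2, 6, 10, 14; u runs 1, 2, 3, 4 — each is linear in n (n = 1, 2, …).
At n = 5 the blocks have lengths 5, 14, 18, 5.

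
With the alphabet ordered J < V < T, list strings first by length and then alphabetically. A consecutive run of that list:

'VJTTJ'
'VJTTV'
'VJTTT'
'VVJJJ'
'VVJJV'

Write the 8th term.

VVJVV

Stepping forward 3 times from VVJJV: VVJJV → VVJJT → VVJVJ, then the target.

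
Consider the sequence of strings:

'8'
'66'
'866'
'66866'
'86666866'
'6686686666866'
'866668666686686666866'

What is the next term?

This is a Fibonacci-style word recurrence s(k) = s(k−2)·s(k−1): e.g. 8·66 = 866.
So term 8 is 6686686666866·866668666686686666866.

6686686666866866668666686686666866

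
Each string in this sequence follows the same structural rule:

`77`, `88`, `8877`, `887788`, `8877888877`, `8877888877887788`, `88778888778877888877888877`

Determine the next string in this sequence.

887788887788778888778888778877888877887788

Each term (from the third on) is the previous term followed by the one before it: term 3 = 88·77 = 8877.
The next term joins 88778888778877888877888877 and 8877888877887788.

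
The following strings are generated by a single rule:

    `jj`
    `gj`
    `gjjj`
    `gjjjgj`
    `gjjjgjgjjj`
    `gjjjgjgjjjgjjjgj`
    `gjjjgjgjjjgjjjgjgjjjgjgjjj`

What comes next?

gjjjgjgjjjgjjjgjgjjjgjgjjjgjjjgjgjjjgjjjgj

From term 3 onward, concatenate the last term with the second-to-last: gj·jj = gjjj, gjjj·gj = gjjjgj, …
So term 8 is gjjjgjgjjjgjjjgjgjjjgjgjjj·gjjjgjgjjjgjjjgj.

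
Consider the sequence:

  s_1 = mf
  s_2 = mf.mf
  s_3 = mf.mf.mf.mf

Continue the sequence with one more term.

Every step duplicates the string with '.' between the halves.
One more doubling of mf.mf.mf.mf gives the answer.

mf.mf.mf.mf.mf.mf.mf.mf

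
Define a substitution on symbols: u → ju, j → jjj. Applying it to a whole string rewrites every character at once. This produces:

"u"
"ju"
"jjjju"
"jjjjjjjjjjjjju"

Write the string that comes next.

Rewriting the 14 symbols of jjjjjjjjjjjjju one by one yields jjj jjj jjj jjj jjj jjj jjj jjj jjj jjj jjj jjj jjj ju; concatenated:

jjjjjjjjjjjjjjjjjjjjjjjjjjjjjjjjjjjjjjjju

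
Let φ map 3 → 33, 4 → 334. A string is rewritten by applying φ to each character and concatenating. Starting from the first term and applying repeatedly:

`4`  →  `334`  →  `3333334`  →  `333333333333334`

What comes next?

Rewriting the 15 symbols of 333333333333334 one by one yields 33 33 33 33 33 33 33 33 33 33 33 33 33 33 334; concatenated:

3333333333333333333333333333334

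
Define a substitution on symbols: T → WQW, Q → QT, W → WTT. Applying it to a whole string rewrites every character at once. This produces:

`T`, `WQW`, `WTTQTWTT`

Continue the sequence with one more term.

WTTWQWWQWQTWQWWTTWQWWQW

Apply φ to WTTQTWTT symbol by symbol: W→WTT, T→WQW, T→WQW, Q→QT, T→WQW, W→WTT, T→WQW, T→WQW; joined: WTT WQW WQW QT WQW WTT WQW WQW.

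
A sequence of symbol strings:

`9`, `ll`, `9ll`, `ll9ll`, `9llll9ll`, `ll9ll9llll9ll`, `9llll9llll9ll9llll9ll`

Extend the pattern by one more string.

ll9ll9llll9ll9llll9llll9ll9llll9ll

Each term (from the third on) is the two preceding terms concatenated in order: term 3 = 9·ll = 9ll.
So term 8 is ll9ll9llll9ll·9llll9llll9ll9llll9ll.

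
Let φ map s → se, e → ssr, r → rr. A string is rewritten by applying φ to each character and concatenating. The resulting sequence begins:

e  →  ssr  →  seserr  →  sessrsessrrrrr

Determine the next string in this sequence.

φ(sessrsessrrrrr) expands symbol-by-symbol to se ssr se se rr se ssr se se rr rr rr rr rr; joining the 14 pieces gives the next term.

sessrseserrsessrseserrrrrrrrrr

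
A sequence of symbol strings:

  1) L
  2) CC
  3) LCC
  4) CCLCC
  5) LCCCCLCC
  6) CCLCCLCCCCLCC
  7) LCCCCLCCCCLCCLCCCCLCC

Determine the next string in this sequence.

CCLCCLCCCCLCCLCCCCLCCCCLCCLCCCCLCC

Each term (from the third on) is the two preceding terms concatenated in order: term 3 = L·CC = LCC.
Continuing: CCLCCLCCCCLCC · LCCCCLCCCCLCCLCCCCLCC gives term 8.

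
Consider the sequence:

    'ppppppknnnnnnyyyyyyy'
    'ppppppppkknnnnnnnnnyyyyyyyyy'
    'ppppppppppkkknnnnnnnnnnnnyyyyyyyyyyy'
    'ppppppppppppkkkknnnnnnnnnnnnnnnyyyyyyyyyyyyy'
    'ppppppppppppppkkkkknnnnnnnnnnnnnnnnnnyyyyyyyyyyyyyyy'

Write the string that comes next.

Term n consists of 2n+2 p's, followed by n-1 k's, followed by 3n n's, followed by 2n+3 y's, where the shown terms are n = 2, 3, 4, 5, 6.
For the next term, n = 7, so the run lengths are 16, 6, 21, 17.

ppppppppppppppppkkkkkknnnnnnnnnnnnnnnnnnnnnyyyyyyyyyyyyyyyyy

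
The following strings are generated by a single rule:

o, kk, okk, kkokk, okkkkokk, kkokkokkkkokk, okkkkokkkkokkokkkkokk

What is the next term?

Each term (from the third on) is the two preceding terms concatenated in order: term 3 = o·kk = okk.
The next term joins kkokkokkkkokk and okkkkokkkkokkokkkkokk.

kkokkokkkkokkokkkkokkkkokkokkkkokk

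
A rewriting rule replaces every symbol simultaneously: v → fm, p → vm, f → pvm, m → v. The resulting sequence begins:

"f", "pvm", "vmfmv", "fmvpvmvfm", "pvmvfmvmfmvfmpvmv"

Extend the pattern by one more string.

Replace each of the 17 characters of pvmvfmvmfmvfmpvmv in place — vm fm v fm pvm v fm v pvm v fm pvm v vm fm v fm — and concatenate.

vmfmvfmpvmvfmvpvmvfmpvmvvmfmvfm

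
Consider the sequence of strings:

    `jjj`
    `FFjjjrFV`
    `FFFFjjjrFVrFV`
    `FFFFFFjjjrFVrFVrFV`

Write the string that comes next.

FFFFFFFFjjjrFVrFVrFVrFV

Every step adds FF to the front and rFV to the end of the previous string.
So the next term is FF·FFFFFFjjjrFVrFVrFV·rFV.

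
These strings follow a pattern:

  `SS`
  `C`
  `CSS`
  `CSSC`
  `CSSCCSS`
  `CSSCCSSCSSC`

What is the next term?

This is a Fibonacci-style word recurrence s(k) = s(k−1)·s(k−2): e.g. C·SS = CSS.
The next term joins CSSCCSSCSSC and CSSCCSS.

CSSCCSSCSSCCSSCCSS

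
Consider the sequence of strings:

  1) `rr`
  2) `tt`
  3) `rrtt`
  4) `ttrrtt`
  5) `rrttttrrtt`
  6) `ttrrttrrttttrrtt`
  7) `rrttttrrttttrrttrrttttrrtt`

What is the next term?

ttrrttrrttttrrttrrttttrrttttrrttrrttttrrtt

From term 3 onward, concatenate the second-to-last term with the last: rr·tt = rrtt, tt·rrtt = ttrrtt, …
Continuing: ttrrttrrttttrrtt · rrttttrrttttrrttrrttttrrtt gives term 8.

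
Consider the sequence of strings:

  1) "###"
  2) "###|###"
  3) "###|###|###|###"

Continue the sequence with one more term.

s(k+1) = s(k)·|·s(k) — each term doubles the last with '|' between the halves.
Doubling ###|###|###|### with '|' between the halves:

###|###|###|###|###|###|###|###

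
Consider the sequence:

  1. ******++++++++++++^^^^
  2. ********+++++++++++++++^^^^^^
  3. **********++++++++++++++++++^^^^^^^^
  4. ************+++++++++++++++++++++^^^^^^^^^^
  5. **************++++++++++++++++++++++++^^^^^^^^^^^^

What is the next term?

Term n consists of 2n *'s, followed by 3n+3 +'s, followed by 2n-2 ^'s, where the shown terms are n = 3, 4, 5, 6, 7.
Setting n = 8 gives 16, 27, 14 characters in each block.

****************+++++++++++++++++++++++++++^^^^^^^^^^^^^^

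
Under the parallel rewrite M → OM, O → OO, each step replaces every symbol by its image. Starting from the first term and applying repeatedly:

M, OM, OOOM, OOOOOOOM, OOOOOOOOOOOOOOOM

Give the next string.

OOOOOOOOOOOOOOOOOOOOOOOOOOOOOOOM

φ(OOOOOOOOOOOOOOOM) expands symbol-by-symbol to OO OO OO OO OO OO OO OO OO OO OO OO OO OO OO OM; joining the 16 pieces gives the next term.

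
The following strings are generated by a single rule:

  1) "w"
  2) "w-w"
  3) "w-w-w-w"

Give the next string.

Each string is two copies of the previous one joined by '-'.
One more doubling of w-w-w-w gives the answer.

w-w-w-w-w-w-w-w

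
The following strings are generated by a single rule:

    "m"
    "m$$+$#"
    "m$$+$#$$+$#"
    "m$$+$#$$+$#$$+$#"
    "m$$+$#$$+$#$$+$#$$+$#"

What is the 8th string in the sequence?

Every step adds $$+$# to the end: s(k+1) = s(k)·$$+$#.
From m$$+$#$$+$#$$+$#$$+$#, 3 further steps: m$$+$#$$+$#$$+$#$$+$# → m$$+$#$$+$#$$+$#$$+$#$$+$# → m$$+$#$$+$#$$+$#$$+$#$$+$#$$+$# → (answer).

m$$+$#$$+$#$$+$#$$+$#$$+$#$$+$#$$+$#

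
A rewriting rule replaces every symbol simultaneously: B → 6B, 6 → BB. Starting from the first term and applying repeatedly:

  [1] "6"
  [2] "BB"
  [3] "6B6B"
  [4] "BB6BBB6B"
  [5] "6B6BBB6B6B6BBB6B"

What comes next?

φ(6B6BBB6B6B6BBB6B) expands symbol-by-symbol to BB 6B BB 6B 6B 6B BB 6B BB 6B BB 6B 6B 6B BB 6B; joining the 16 pieces gives the next term.

BB6BBB6B6B6BBB6BBB6BBB6B6B6BBB6B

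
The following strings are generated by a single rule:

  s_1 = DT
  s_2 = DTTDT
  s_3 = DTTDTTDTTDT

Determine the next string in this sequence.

DTTDTTDTTDTTDTTDTTDTTDT

s(k+1) = s(k)·T·s(k) — each term doubles the last with 'T' between the halves.
So the next term is two copies of DTTDTTDTTDT with 'T' between the halves.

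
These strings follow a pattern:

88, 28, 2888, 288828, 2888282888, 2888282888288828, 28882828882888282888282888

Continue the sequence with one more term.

288828288828882828882828882888282888288828

From term 3 onward, concatenate the last term with the second-to-last: 28·88 = 2888, 2888·28 = 288828, …
The next term joins 28882828882888282888282888 and 2888282888288828.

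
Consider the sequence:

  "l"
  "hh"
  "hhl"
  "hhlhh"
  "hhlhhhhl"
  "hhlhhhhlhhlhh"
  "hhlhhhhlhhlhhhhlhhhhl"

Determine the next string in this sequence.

hhlhhhhlhhlhhhhlhhhhlhhlhhhhlhhlhh

From term 3 onward, concatenate the last term with the second-to-last: hh·l = hhl, hhl·hh = hhlhh, …
Continuing: hhlhhhhlhhlhhhhlhhhhl · hhlhhhhlhhlhh gives term 8.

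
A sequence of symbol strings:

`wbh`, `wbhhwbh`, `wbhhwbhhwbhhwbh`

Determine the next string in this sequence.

s(k+1) = s(k)·h·s(k) — each term doubles the last with 'h' between the halves.
So the next term is two copies of wbhhwbhhwbhhwbh with 'h' between the halves.

wbhhwbhhwbhhwbhhwbhhwbhhwbhhwbh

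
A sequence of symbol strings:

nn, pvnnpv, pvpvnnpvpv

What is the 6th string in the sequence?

Each term wraps the previous one in pv on the left and pv on the right.
From pvpvnnpvpv, 3 further steps: pvpvnnpvpv → pvpvpvnnpvpvpv → pvpvpvpvnnpvpvpvpv → (answer).

pvpvpvpvpvnnpvpvpvpvpv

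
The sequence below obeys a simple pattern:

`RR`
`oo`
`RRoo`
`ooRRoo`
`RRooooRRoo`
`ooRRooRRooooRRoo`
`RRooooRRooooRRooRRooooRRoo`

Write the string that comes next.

From term 3 onward, concatenate the second-to-last term with the last: RR·oo = RRoo, oo·RRoo = ooRRoo, …
So term 8 is ooRRooRRooooRRoo·RRooooRRooooRRooRRooooRRoo.

ooRRooRRooooRRooRRooooRRooooRRooRRooooRRoo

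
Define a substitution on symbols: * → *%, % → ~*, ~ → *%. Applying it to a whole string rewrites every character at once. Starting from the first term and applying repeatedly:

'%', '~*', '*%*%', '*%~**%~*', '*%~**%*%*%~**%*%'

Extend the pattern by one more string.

Rewriting the 16 symbols of *%~**%*%*%~**%*% one by one yields *% ~* *% *% *% ~* *% ~* *% ~* *% *% *% ~* *% ~*; concatenated:

*%~**%*%*%~**%~**%~**%*%*%~**%~*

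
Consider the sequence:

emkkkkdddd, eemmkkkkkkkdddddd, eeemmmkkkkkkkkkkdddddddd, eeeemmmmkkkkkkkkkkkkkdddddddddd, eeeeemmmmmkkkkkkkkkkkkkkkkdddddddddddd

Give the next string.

Term n consists of n e's, followed by n m's, followed by 3n+1 k's, followed by 2n+2 d's (n = 1, 2, …).
Setting n = 6 gives 6, 6, 19, 14 characters in each block.

eeeeeemmmmmmkkkkkkkkkkkkkkkkkkkdddddddddddddd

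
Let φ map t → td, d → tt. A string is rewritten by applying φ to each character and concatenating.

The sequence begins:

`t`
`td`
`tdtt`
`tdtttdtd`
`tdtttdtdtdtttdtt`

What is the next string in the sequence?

Rewriting the 16 symbols of tdtttdtdtdtttdtt one by one yields td tt td td td tt td tt td tt td td td tt td td; concatenated:

tdtttdtdtdtttdtttdtttdtdtdtttdtd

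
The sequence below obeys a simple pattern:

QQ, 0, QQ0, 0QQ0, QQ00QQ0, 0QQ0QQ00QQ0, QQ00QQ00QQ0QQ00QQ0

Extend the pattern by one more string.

This is a Fibonacci-style word recurrence s(k) = s(k−2)·s(k−1): e.g. QQ·0 = QQ0.
Continuing: 0QQ0QQ00QQ0 · QQ00QQ00QQ0QQ00QQ0 gives term 8.

0QQ0QQ00QQ0QQ00QQ00QQ0QQ00QQ0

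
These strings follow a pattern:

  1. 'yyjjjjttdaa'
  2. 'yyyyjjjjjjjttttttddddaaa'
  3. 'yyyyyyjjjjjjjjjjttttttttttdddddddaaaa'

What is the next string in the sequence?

yyyyyyyyjjjjjjjjjjjjjttttttttttttttddddddddddaaaaa

Term n consists of 2n y's, followed by 3n+1 j's, followed by 4n-2 t's, followed by 3n-2 d's, followed by n+1 a's (n = 1, 2, …).
Setting n = 4 gives 8, 13, 14, 10, 5 characters in each block.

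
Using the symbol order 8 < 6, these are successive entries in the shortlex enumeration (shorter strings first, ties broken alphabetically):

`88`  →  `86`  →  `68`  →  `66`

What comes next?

After 66 the length-2 strings are exhausted; the first length-3 string is 3 copies of 8.

888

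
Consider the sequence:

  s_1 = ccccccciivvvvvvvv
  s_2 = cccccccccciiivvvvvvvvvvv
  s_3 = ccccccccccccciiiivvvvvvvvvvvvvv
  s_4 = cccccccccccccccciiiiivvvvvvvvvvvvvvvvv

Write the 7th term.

ccccccccccccccccccccccccciiiiiiiivvvvvvvvvvvvvvvvvvvvvvvvvv

Term n consists of 3n+1 c's, followed by n i's, followed by 3n+2 v's, where the shown terms are n = 2, 3, 4, 5.
At n = 8 the blocks have lengths 25, 8, 26.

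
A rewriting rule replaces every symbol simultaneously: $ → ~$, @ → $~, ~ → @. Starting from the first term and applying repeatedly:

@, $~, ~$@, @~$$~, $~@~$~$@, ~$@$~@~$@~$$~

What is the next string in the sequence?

@~$$~~$@$~@~$$~@~$~$@

Applying the rule to each of the 13 symbols of ~$@$~@~$@~$$~ gives the pieces @ ~$ $~ ~$ @ $~ @ ~$ $~ @ ~$ ~$ @, which concatenate to the answer.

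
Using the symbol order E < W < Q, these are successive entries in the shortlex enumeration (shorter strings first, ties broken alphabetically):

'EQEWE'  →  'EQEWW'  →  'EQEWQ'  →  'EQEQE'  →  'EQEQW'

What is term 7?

EQWEE

Advancing 2 positions from EQEQW through EQEQW → EQEQQ reaches term 7.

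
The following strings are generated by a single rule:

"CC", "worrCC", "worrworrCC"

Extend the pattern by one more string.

Every step adds worr at the front: s(k+1) = worr·s(k).
So the next term is worr·worrworrCC.

worrworrworrCC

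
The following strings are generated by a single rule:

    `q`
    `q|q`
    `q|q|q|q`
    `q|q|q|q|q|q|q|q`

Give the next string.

q|q|q|q|q|q|q|q|q|q|q|q|q|q|q|q

Each string is two copies of the previous one joined by '|'.
One more doubling of q|q|q|q|q|q|q|q gives the answer.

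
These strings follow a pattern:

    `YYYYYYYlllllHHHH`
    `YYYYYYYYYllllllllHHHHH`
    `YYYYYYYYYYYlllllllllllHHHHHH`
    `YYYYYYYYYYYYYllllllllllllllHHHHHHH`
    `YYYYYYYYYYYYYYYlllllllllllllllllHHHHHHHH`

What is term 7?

YYYYYYYYYYYYYYYYYYYlllllllllllllllllllllllHHHHHHHHHH

Each string has the form Y^{2n+3} l^{3n-1} H^{n+2}, where the shown terms are n = 2, 3, 4, 5, 6.
For term 7, n = 8, so the run lengths are 19, 23, 10.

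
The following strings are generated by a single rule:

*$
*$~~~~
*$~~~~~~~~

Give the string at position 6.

The strings grow by a fixed suffix ~~~~ each time.
From *$~~~~~~~~, 3 further steps: *$~~~~~~~~ → *$~~~~~~~~~~~~ → *$~~~~~~~~~~~~~~~~ → (answer).

*$~~~~~~~~~~~~~~~~~~~~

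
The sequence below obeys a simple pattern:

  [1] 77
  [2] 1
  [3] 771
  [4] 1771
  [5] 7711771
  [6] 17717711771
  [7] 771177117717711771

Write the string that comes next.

17717711771771177117717711771

Each term (from the third on) is the two preceding terms concatenated in order: term 3 = 77·1 = 771.
So term 8 is 17717711771·771177117717711771.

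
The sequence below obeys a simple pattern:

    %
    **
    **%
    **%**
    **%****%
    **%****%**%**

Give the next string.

From term 3 onward, concatenate the last term with the second-to-last: **·% = **%, **%·** = **%**, …
The next term joins **%****%**%** and **%****%.

**%****%**%****%****%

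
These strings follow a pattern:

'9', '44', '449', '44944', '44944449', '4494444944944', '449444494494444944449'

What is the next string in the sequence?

4494444944944449444494494444944944

From term 3 onward, concatenate the last term with the second-to-last: 44·9 = 449, 449·44 = 44944, …
Continuing: 449444494494444944449 · 4494444944944 gives term 8.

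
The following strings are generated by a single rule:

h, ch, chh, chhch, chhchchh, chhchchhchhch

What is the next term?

Each term (from the third on) is the previous term followed by the one before it: term 3 = ch·h = chh.
Continuing: chhchchhchhch · chhchchh gives term 7.

chhchchhchhchchhchchh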